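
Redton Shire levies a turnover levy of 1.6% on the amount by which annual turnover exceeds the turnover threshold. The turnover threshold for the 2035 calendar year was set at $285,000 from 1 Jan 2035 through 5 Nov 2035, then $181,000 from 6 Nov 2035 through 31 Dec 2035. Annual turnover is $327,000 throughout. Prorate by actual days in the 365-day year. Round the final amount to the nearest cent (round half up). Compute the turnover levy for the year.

$927.30

1 Jan – 5 Nov 2035: 309 days, exemption $285,000 → ($327,000 − $285,000) × 1.6% × 309/365 = $568.8986
6 Nov – 31 Dec 2035: 56 days, exemption $181,000 → ($327,000 − $181,000) × 1.6% × 56/365 = $358.4000
Total = $927.2986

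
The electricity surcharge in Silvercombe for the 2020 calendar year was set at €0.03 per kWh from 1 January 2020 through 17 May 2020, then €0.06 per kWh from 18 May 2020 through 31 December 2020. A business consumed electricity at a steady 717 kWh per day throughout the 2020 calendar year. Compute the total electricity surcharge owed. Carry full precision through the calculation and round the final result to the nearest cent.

1 January – 17 May 2020: 138 days × 717 kWh/day = 98,946 kWh at €0.03/kWh → €2,968.38
18 May – 31 December 2020: 228 days × 717 kWh/day = 163,476 kWh at €0.06/kWh → €9,808.56

€12,776.94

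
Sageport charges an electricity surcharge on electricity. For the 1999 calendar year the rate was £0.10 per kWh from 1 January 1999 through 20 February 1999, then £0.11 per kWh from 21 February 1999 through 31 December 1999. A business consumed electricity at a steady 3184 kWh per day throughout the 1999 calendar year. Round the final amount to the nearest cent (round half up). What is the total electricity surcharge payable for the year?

1 January – 20 February 1999: 51 days × 3184 kWh/day = 162,384 kWh at £0.10/kWh → £16,238.40
21 February – 31 December 1999: 314 days × 3184 kWh/day = 999,776 kWh at £0.11/kWh → £109,975.36

£126,213.76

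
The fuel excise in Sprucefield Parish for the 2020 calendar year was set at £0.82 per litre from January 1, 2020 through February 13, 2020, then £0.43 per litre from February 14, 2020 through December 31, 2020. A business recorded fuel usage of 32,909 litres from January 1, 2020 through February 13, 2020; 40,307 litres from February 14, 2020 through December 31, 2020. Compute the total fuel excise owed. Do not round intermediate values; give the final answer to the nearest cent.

£44,317.39

January 1 – February 13, 2020: 32,909 litres at £0.82/litre → £26,985.38
February 14 – December 31, 2020: 40,307 litres at £0.43/litre → £17,332.01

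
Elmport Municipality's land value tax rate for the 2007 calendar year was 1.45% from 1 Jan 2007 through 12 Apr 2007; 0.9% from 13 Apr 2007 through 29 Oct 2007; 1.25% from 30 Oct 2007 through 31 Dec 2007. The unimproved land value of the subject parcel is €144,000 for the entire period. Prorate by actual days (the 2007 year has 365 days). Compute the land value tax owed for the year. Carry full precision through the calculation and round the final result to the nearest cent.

1 Jan – 12 Apr 2007: 102 days at 1.45% → €144,000 × 1.45% × 102/365 = €583.4959
13 Apr – 29 Oct 2007: 200 days at 0.9% → €144,000 × 0.9% × 200/365 = €710.1370
30 Oct – 31 Dec 2007: 63 days at 1.25% → €144,000 × 1.25% × 63/365 = €310.6849
Total = €1,604.3178

€1,604.32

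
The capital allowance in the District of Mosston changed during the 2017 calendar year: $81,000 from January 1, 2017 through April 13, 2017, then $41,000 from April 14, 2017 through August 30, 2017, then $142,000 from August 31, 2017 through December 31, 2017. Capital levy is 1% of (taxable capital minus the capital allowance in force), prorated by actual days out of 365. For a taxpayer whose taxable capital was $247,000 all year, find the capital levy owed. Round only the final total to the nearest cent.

$1,606.77

January 1 – April 13, 2017: 103 days, exemption $81,000 → ($247,000 − $81,000) × 1% × 103/365 = $468.4384
April 14 – August 30, 2017: 139 days, exemption $41,000 → ($247,000 − $41,000) × 1% × 139/365 = $784.4932
August 31 – December 31, 2017: 123 days, exemption $142,000 → ($247,000 − $142,000) × 1% × 123/365 = $353.8356
Total = $1,606.7671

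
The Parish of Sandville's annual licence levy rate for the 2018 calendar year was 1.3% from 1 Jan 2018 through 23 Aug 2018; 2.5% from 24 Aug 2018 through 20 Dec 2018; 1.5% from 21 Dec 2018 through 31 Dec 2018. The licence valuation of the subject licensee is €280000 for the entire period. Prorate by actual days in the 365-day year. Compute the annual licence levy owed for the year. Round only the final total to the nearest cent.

€4752.33

1 Jan – 23 Aug 2018: 235 days at 1.3% → €280000 × 1.3% × 235/365 = €2343.5616
24 Aug – 20 Dec 2018: 119 days at 2.5% → €280000 × 2.5% × 119/365 = €2282.1918
21 Dec – 31 Dec 2018: 11 days at 1.5% → €280000 × 1.5% × 11/365 = €126.5753
Total = €4752.3288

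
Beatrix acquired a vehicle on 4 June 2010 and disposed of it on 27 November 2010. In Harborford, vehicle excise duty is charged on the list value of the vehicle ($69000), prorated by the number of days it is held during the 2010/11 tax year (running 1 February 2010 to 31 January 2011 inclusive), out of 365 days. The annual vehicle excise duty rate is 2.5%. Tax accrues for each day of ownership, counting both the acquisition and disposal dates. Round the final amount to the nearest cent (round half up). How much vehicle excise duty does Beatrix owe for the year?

$836.51

Days held (4 June – 27 November 2010): 177 out of 365
Tax = $69000 × 2.5% × 177/365 = $836.5068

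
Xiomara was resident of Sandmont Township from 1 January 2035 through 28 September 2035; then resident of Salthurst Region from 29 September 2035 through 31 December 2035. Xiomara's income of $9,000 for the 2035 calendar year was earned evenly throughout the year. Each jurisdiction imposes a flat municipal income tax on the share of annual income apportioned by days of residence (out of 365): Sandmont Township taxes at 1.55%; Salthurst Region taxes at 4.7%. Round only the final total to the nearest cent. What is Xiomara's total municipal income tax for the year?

$212.51

Sandmont Township, 1 January – 28 September 2035: 271 days → $9,000 × 1.55% × 271/365 = $103.5740
Salthurst Region, 29 September – 31 December 2035: 94 days → $9,000 × 4.7% × 94/365 = $108.9370
Total = $212.5110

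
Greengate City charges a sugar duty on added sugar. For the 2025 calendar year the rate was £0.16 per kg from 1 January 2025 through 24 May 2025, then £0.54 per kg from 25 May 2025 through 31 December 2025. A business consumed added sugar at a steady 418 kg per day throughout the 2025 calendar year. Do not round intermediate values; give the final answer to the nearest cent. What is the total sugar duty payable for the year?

1 January – 24 May 2025: 144 days × 418 kg/day = 60,192 kg at £0.16/kg → £9,630.72
25 May – 31 December 2025: 221 days × 418 kg/day = 92,378 kg at £0.54/kg → £49,884.12

£59,514.84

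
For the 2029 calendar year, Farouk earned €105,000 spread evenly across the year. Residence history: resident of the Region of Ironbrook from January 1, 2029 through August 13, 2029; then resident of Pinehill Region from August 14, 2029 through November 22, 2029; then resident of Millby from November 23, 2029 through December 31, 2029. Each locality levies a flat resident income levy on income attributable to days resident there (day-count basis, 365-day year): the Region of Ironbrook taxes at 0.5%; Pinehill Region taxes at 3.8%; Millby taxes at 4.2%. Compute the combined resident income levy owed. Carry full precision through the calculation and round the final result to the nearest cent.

€1,898.92

The Region of Ironbrook, January 1 – August 13, 2029: 225 days → €105,000 × 0.5% × 225/365 = €323.6301
Pinehill Region, August 14 – November 22, 2029: 101 days → €105,000 × 3.8% × 101/365 = €1,104.0822
Millby, November 23 – December 31, 2029: 39 days → €105,000 × 4.2% × 39/365 = €471.2055
Total = €1,898.9178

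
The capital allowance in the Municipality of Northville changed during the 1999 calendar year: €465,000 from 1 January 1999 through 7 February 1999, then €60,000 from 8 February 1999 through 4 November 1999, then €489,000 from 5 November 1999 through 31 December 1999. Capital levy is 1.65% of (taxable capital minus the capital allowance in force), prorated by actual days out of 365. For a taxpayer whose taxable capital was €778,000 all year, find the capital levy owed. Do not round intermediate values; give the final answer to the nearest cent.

€10,045.88

1 January – 7 February 1999: 38 days, exemption €465,000 → (€778,000 − €465,000) × 1.65% × 38/365 = €537.6740
8 February – 4 November 1999: 270 days, exemption €60,000 → (€778,000 − €60,000) × 1.65% × 270/365 = €8,763.5342
5 November – 31 December 1999: 57 days, exemption €489,000 → (€778,000 − €489,000) × 1.65% × 57/365 = €744.6699
Total = €10,045.8781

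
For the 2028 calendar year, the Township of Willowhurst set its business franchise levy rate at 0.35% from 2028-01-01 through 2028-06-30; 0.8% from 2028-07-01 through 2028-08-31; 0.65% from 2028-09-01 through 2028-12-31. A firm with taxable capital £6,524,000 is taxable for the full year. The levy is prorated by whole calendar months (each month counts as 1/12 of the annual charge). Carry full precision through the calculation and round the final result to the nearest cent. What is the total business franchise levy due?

£34,251.00

2028-01-01 to 2028-06-30: 6 months at 0.35% → £6,524,000 × 0.35% × 6/12 = £11,417.0000
2028-07-01 to 2028-08-31: 2 months at 0.8% → £6,524,000 × 0.8% × 2/12 = £8,698.6667
2028-09-01 to 2028-12-31: 4 months at 0.65% → £6,524,000 × 0.65% × 4/12 = £14,135.3333
Total = £34,251.0000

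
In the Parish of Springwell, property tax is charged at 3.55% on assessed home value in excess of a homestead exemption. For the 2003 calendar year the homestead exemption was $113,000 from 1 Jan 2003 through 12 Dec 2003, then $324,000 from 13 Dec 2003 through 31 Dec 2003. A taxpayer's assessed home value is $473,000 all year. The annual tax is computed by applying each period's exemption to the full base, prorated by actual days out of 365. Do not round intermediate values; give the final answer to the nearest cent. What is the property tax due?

1 Jan – 12 Dec 2003: 346 days, exemption $113,000 → ($473,000 − $113,000) × 3.55% × 346/365 = $12,114.7397
13 Dec – 31 Dec 2003: 19 days, exemption $324,000 → ($473,000 − $324,000) × 3.55% × 19/365 = $275.3438
Total = $12,390.0836

$12,390.08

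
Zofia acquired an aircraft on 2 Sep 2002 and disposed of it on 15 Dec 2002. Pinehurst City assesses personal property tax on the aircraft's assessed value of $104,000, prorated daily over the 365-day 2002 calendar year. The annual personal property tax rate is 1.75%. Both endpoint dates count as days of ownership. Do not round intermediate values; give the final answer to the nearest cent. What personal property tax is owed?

$523.56

Days held (2 Sep – 15 Dec 2002): 105 out of 365
Tax = $104,000 × 1.75% × 105/365 = $523.5616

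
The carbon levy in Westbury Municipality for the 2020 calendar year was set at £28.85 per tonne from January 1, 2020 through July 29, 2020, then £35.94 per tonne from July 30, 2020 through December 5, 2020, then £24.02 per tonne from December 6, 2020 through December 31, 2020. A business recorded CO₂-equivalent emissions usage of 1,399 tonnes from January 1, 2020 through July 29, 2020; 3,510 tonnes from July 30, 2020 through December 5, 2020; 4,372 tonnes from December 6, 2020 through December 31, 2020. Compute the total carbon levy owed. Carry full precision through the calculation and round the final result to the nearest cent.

£271,525.99

January 1 – July 29, 2020: 1,399 tonnes at £28.85/tonne → £40,361.15
July 30 – December 5, 2020: 3,510 tonnes at £35.94/tonne → £126,149.40
December 6 – December 31, 2020: 4,372 tonnes at £24.02/tonne → £105,015.44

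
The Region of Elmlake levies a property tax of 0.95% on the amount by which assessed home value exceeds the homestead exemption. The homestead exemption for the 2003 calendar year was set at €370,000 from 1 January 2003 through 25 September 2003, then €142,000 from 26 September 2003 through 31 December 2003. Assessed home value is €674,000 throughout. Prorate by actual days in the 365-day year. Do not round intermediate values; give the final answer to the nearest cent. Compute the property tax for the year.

1 January – 25 September 2003: 268 days, exemption €370,000 → (€674,000 − €370,000) × 0.95% × 268/365 = €2,120.5041
26 September – 31 December 2003: 97 days, exemption €142,000 → (€674,000 − €142,000) × 0.95% × 97/365 = €1,343.1178
Total = €3,463.6219

€3,463.62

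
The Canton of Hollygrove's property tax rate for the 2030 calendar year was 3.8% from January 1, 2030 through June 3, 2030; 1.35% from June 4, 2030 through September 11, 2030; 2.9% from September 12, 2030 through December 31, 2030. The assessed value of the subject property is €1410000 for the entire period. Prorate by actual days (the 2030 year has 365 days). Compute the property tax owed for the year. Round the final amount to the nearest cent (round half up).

€40256.47

January 1 – June 3, 2030: 154 days at 3.8% → €1410000 × 3.8% × 154/365 = €22606.3562
June 4 – September 11, 2030: 100 days at 1.35% → €1410000 × 1.35% × 100/365 = €5215.0685
September 12 – December 31, 2030: 111 days at 2.9% → €1410000 × 2.9% × 111/365 = €12435.0411
Total = €40256.4658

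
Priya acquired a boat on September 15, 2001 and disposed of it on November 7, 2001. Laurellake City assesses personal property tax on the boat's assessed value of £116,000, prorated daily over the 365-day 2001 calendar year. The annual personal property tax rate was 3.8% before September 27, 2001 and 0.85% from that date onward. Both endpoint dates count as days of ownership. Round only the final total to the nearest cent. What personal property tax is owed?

September 15 – September 26, 2001: 12 days at 3.8% → £116,000 × 3.8% × 12/365 = £144.9205
September 27 – November 7, 2001: 42 days at 0.85% → £116,000 × 0.85% × 42/365 = £113.4575
Total = £258.3781

£258.38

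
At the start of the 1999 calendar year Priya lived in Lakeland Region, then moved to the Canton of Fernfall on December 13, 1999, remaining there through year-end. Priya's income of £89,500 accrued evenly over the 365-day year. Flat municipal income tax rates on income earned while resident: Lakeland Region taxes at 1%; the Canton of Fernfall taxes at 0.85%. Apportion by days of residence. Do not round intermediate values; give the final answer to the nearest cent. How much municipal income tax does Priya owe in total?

Lakeland Region, January 1 – December 12, 1999: 346 days → £89,500 × 1% × 346/365 = £848.4110
The Canton of Fernfall, December 13 – December 31, 1999: 19 days → £89,500 × 0.85% × 19/365 = £39.6007
Total = £888.0116

£888.01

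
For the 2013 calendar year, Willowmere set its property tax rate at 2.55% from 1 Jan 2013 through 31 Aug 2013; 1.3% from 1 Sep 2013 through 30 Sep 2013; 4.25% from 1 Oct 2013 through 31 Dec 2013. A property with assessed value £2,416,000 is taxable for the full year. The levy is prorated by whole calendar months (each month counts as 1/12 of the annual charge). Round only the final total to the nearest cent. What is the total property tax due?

£69,359.33

1 Jan – 31 Aug 2013: 8 months at 2.55% → £2,416,000 × 2.55% × 8/12 = £41,072.0000
1 Sep – 30 Sep 2013: 1 month at 1.3% → £2,416,000 × 1.3% × 1/12 = £2,617.3333
1 Oct – 31 Dec 2013: 3 months at 4.25% → £2,416,000 × 4.25% × 3/12 = £25,670.0000
Total = £69,359.3333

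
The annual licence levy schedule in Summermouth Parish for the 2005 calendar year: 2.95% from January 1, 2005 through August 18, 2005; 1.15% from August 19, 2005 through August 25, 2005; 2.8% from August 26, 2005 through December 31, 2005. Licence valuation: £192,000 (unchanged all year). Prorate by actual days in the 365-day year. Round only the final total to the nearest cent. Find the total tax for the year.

January 1 – August 18, 2005: 230 days at 2.95% → £192,000 × 2.95% × 230/365 = £3,569.0959
August 19 – August 25, 2005: 7 days at 1.15% → £192,000 × 1.15% × 7/365 = £42.3452
August 26 – December 31, 2005: 128 days at 2.8% → £192,000 × 2.8% × 128/365 = £1,885.2822
Total = £5,496.7233

£5,496.72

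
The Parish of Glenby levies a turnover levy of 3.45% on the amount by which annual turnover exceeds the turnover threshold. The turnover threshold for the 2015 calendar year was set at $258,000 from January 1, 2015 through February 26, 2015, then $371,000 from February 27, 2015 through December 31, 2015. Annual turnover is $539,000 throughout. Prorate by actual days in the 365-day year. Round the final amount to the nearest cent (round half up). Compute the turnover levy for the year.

January 1 – February 26, 2015: 57 days, exemption $258,000 → ($539,000 − $258,000) × 3.45% × 57/365 = $1,513.9356
February 27 – December 31, 2015: 308 days, exemption $371,000 → ($539,000 − $371,000) × 3.45% × 308/365 = $4,890.8712
Total = $6,404.8068

$6,404.81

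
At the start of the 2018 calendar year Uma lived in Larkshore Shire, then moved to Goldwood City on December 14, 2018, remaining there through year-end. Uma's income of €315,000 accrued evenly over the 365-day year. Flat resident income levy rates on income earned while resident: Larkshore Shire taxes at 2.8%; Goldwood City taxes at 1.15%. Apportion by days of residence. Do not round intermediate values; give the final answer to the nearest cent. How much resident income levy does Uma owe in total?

Larkshore Shire, January 1 – December 13, 2018: 347 days → €315,000 × 2.8% × 347/365 = €8,385.0411
Goldwood City, December 14 – December 31, 2018: 18 days → €315,000 × 1.15% × 18/365 = €178.6438
Total = €8,563.6849

€8,563.68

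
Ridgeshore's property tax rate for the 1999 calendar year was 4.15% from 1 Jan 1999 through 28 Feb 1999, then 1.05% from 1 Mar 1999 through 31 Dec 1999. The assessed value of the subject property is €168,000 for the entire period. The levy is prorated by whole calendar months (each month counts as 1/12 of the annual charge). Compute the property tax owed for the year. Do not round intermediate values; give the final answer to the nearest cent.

€2,632.00

1 Jan – 28 Feb 1999: 2 months at 4.15% → €168,000 × 4.15% × 2/12 = €1,162.0000
1 Mar – 31 Dec 1999: 10 months at 1.05% → €168,000 × 1.05% × 10/12 = €1,470.0000
Total = €2,632.0000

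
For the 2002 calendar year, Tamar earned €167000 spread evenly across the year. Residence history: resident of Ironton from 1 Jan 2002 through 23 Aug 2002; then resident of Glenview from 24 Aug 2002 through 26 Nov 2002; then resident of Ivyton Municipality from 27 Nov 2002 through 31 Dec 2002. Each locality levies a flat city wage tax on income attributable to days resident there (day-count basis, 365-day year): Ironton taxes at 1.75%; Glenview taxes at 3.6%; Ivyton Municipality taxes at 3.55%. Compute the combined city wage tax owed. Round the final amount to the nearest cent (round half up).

€4014.86

Ironton, 1 Jan – 23 Aug 2002: 235 days → €167000 × 1.75% × 235/365 = €1881.6096
Glenview, 24 Aug – 26 Nov 2002: 95 days → €167000 × 3.6% × 95/365 = €1564.7671
Ivyton Municipality, 27 Nov – 31 Dec 2002: 35 days → €167000 × 3.55% × 35/365 = €568.4863
Total = €4014.8630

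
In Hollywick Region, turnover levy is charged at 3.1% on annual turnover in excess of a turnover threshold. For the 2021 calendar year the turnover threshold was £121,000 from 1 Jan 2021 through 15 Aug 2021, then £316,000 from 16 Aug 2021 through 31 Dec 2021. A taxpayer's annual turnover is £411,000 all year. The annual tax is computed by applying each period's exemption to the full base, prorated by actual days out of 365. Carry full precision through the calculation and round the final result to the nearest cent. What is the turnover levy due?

1 Jan – 15 Aug 2021: 227 days, exemption £121,000 → (£411,000 − £121,000) × 3.1% × 227/365 = £5,591.0411
16 Aug – 31 Dec 2021: 138 days, exemption £316,000 → (£411,000 − £316,000) × 3.1% × 138/365 = £1,113.4521
Total = £6,704.4932

£6,704.49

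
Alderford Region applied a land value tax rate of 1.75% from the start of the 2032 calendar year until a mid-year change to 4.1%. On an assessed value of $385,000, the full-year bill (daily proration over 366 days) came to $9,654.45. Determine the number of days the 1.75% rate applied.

Let d = days at the first rate; then 366 − d days at the second rate.
$385,000 × [1.75%·d + 4.1%·(366−d)] / 366 = $9,654.45
Solving gives d = 248, so the new rate took effect on 5 Sep 2032.

248 days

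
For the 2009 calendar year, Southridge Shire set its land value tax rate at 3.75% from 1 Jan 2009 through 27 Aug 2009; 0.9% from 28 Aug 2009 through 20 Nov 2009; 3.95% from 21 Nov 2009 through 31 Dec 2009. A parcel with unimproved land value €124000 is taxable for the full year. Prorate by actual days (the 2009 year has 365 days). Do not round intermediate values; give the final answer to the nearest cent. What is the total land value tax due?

€3854.87

1 Jan – 27 Aug 2009: 239 days at 3.75% → €124000 × 3.75% × 239/365 = €3044.7945
28 Aug – 20 Nov 2009: 85 days at 0.9% → €124000 × 0.9% × 85/365 = €259.8904
21 Nov – 31 Dec 2009: 41 days at 3.95% → €124000 × 3.95% × 41/365 = €550.1863
Total = €3854.8712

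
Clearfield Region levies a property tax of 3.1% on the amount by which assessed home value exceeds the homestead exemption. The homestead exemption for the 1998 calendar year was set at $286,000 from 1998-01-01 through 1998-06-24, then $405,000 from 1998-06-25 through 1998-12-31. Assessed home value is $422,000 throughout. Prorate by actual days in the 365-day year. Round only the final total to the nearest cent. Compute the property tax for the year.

$2,295.70

1998-01-01 to 1998-06-24: 175 days, exemption $286,000 → ($422,000 − $286,000) × 3.1% × 175/365 = $2,021.3699
1998-06-25 to 1998-12-31: 190 days, exemption $405,000 → ($422,000 − $405,000) × 3.1% × 190/365 = $274.3288
Total = $2,295.6986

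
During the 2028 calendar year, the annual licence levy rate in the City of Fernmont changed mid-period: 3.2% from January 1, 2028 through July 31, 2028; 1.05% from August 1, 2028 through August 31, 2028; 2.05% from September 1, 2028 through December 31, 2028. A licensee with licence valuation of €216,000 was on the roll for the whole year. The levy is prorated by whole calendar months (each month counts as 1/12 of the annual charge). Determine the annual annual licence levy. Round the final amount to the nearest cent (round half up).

€5,697.00

January 1 – July 31, 2028: 7 months at 3.2% → €216,000 × 3.2% × 7/12 = €4,032.0000
August 1 – August 31, 2028: 1 month at 1.05% → €216,000 × 1.05% × 1/12 = €189.0000
September 1 – December 31, 2028: 4 months at 2.05% → €216,000 × 2.05% × 4/12 = €1,476.0000
Total = €5,697.0000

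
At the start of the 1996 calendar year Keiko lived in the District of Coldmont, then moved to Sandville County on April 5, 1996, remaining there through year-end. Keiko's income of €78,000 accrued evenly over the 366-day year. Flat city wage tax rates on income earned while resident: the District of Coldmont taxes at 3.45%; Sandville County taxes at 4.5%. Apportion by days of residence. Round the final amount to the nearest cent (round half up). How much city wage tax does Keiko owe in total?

€3,297.42

The District of Coldmont, January 1 – April 4, 1996: 95 days → €78,000 × 3.45% × 95/366 = €698.4836
Sandville County, April 5 – December 31, 1996: 271 days → €78,000 × 4.5% × 271/366 = €2,598.9344
Total = €3,297.4180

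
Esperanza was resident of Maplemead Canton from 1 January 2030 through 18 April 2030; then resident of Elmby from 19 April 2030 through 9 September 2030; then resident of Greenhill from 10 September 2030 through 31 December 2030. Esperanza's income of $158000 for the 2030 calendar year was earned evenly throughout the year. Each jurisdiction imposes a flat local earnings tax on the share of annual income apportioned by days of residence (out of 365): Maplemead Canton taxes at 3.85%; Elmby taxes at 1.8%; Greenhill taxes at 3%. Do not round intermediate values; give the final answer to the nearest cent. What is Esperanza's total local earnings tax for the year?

$4389.37

Maplemead Canton, 1 January – 18 April 2030: 108 days → $158000 × 3.85% × 108/365 = $1799.9014
Elmby, 19 April – 9 September 2030: 144 days → $158000 × 1.8% × 144/365 = $1122.0164
Greenhill, 10 September – 31 December 2030: 113 days → $158000 × 3% × 113/365 = $1467.4521
Total = $4389.3699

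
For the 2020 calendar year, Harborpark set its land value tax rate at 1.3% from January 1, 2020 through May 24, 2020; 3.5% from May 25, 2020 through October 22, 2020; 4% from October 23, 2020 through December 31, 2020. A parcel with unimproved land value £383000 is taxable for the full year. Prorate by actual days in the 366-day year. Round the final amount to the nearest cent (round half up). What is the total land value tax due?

£10433.09

January 1 – May 24, 2020: 145 days at 1.3% → £383000 × 1.3% × 145/366 = £1972.5546
May 25 – October 22, 2020: 151 days at 3.5% → £383000 × 3.5% × 151/366 = £5530.4781
October 23 – December 31, 2020: 70 days at 4% → £383000 × 4% × 70/366 = £2930.0546
Total = £10433.0874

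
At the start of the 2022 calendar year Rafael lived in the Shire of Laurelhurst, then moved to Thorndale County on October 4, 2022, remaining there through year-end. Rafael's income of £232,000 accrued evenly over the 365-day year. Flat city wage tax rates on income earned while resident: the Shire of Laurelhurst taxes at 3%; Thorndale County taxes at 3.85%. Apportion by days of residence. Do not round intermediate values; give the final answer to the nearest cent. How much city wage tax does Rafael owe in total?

£7,440.84

The Shire of Laurelhurst, January 1 – October 3, 2022: 276 days → £232,000 × 3% × 276/365 = £5,262.9041
Thorndale County, October 4 – December 31, 2022: 89 days → £232,000 × 3.85% × 89/365 = £2,177.9397
Total = £7,440.8438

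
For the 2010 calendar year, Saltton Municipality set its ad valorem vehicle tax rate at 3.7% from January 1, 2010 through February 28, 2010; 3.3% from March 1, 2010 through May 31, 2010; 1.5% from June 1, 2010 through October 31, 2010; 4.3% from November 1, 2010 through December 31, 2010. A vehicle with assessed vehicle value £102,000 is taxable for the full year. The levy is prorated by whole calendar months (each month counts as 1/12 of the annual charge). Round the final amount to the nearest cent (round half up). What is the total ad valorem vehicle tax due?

January 1 – February 28, 2010: 2 months at 3.7% → £102,000 × 3.7% × 2/12 = £629.0000
March 1 – May 31, 2010: 3 months at 3.3% → £102,000 × 3.3% × 3/12 = £841.5000
June 1 – October 31, 2010: 5 months at 1.5% → £102,000 × 1.5% × 5/12 = £637.5000
November 1 – December 31, 2010: 2 months at 4.3% → £102,000 × 4.3% × 2/12 = £731.0000
Total = £2,839.0000

£2,839.00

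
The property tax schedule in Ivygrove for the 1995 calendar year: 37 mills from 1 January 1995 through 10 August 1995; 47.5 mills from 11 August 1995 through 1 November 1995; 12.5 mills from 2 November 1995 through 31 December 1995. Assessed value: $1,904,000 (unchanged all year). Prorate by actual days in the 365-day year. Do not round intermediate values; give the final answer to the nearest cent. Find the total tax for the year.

$67,325.96

1 January – 10 August 1995: 222 days at 37 mills → $1,904,000 × 3.7% × 222/365 = $42,847.8247
11 August – 1 November 1995: 83 days at 47.5 mills → $1,904,000 × 4.75% × 83/365 = $20,565.8082
2 November – 31 December 1995: 60 days at 12.5 mills → $1,904,000 × 1.25% × 60/365 = $3,912.3288
Total = $67,325.9616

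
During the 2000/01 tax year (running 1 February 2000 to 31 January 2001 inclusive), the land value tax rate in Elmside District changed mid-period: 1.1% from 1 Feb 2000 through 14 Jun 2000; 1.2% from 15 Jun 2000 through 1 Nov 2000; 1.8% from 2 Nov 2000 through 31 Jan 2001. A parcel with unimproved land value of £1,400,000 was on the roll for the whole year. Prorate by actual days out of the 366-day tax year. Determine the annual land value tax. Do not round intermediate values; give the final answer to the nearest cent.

£18,372.13

1 Feb – 14 Jun 2000: 135 days at 1.1% → £1,400,000 × 1.1% × 135/366 = £5,680.3279
15 Jun – 1 Nov 2000: 140 days at 1.2% → £1,400,000 × 1.2% × 140/366 = £6,426.2295
2 Nov 2000 – 31 Jan 2001: 91 days at 1.8% → £1,400,000 × 1.8% × 91/366 = £6,265.5738
Total = £18,372.1311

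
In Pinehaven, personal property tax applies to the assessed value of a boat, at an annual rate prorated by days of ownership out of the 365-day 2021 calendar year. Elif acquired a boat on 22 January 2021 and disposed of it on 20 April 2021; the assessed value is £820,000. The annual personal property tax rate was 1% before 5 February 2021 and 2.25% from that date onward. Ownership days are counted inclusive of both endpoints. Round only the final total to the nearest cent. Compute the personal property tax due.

£4,105.62

22 January – 4 February 2021: 14 days at 1% → £820,000 × 1% × 14/365 = £314.5205
5 February – 20 April 2021: 75 days at 2.25% → £820,000 × 2.25% × 75/365 = £3,791.0959
Total = £4,105.6164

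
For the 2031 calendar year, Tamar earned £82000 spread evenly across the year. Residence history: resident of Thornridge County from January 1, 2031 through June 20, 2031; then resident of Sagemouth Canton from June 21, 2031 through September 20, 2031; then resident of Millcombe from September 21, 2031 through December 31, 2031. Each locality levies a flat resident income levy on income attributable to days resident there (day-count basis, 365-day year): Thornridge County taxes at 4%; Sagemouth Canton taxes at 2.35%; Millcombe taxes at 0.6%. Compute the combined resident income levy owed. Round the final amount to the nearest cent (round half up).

Thornridge County, January 1 – June 20, 2031: 171 days → £82000 × 4% × 171/365 = £1536.6575
Sagemouth Canton, June 21 – September 20, 2031: 92 days → £82000 × 2.35% × 92/365 = £485.7096
Millcombe, September 21 – December 31, 2031: 102 days → £82000 × 0.6% × 102/365 = £137.4904
Total = £2159.8575

£2159.86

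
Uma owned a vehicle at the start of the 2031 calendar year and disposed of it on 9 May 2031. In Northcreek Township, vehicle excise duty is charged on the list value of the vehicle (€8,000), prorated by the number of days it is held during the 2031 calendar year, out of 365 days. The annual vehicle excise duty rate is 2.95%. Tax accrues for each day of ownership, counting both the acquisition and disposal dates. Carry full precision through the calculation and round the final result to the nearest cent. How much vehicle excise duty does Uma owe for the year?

€83.41

Days held (1 January – 9 May 2031): 129 out of 365
Tax = €8,000 × 2.95% × 129/365 = €83.4082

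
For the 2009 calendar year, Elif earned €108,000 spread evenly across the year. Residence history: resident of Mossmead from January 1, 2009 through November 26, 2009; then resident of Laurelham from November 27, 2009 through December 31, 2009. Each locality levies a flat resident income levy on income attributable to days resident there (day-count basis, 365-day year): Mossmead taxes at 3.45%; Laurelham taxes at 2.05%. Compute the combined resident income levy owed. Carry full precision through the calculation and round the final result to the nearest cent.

Mossmead, January 1 – November 26, 2009: 330 days → €108,000 × 3.45% × 330/365 = €3,368.7123
Laurelham, November 27 – December 31, 2009: 35 days → €108,000 × 2.05% × 35/365 = €212.3014
Total = €3,581.0137

€3,581.01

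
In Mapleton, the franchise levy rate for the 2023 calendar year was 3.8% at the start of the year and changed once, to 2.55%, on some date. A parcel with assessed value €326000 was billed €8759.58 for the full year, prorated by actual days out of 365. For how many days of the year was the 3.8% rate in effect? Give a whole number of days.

40 days

Let d = days at the first rate; then 365 − d days at the second rate.
€326000 × [3.8%·d + 2.55%·(365−d)] / 365 = €8759.58
Solving gives d = 40, so the new rate took effect on February 10, 2023.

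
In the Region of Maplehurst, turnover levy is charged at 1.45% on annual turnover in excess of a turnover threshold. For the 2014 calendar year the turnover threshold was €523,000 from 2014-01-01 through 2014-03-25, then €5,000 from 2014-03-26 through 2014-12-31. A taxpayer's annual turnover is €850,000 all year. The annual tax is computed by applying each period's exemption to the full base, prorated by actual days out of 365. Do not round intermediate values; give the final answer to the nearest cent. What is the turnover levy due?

€10,523.94

2014-01-01 to 2014-03-25: 84 days, exemption €523,000 → (€850,000 − €523,000) × 1.45% × 84/365 = €1,091.1945
2014-03-26 to 2014-12-31: 281 days, exemption €5,000 → (€850,000 − €5,000) × 1.45% × 281/365 = €9,432.7466
Total = €10,523.9411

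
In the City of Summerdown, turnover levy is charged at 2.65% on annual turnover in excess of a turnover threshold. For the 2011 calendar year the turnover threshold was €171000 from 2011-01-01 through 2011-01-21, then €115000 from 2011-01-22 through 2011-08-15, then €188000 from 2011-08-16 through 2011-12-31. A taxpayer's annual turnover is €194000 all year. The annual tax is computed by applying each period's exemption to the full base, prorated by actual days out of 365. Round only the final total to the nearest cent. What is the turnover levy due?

€1276.72

2011-01-01 to 2011-01-21: 21 days, exemption €171000 → (€194000 − €171000) × 2.65% × 21/365 = €35.0671
2011-01-22 to 2011-08-15: 206 days, exemption €115000 → (€194000 − €115000) × 2.65% × 206/365 = €1181.5370
2011-08-16 to 2011-12-31: 138 days, exemption €188000 → (€194000 − €188000) × 2.65% × 138/365 = €60.1151
Total = €1276.7192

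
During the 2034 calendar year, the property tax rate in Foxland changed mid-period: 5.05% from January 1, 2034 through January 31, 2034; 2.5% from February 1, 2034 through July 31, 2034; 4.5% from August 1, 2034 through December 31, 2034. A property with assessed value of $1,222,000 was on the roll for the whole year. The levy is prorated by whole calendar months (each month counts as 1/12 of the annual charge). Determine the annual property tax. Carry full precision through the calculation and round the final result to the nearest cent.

January 1 – January 31, 2034: 1 month at 5.05% → $1,222,000 × 5.05% × 1/12 = $5,142.5833
February 1 – July 31, 2034: 6 months at 2.5% → $1,222,000 × 2.5% × 6/12 = $15,275.0000
August 1 – December 31, 2034: 5 months at 4.5% → $1,222,000 × 4.5% × 5/12 = $22,912.5000
Total = $43,330.0833

$43,330.08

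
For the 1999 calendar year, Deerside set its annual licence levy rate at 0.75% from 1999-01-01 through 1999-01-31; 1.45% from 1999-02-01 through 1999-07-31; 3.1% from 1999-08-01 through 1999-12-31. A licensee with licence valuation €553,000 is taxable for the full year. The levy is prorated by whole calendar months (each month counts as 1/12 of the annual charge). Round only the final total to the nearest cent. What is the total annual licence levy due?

1999-01-01 to 1999-01-31: 1 month at 0.75% → €553,000 × 0.75% × 1/12 = €345.6250
1999-02-01 to 1999-07-31: 6 months at 1.45% → €553,000 × 1.45% × 6/12 = €4,009.2500
1999-08-01 to 1999-12-31: 5 months at 3.1% → €553,000 × 3.1% × 5/12 = €7,142.9167
Total = €11,497.7917

€11,497.79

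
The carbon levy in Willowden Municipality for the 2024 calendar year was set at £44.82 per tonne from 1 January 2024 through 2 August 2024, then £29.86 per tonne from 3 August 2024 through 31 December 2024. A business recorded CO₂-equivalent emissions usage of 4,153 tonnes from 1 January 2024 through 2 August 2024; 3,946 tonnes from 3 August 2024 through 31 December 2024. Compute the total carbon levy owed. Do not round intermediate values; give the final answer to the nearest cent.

£303965.02

1 January – 2 August 2024: 4,153 tonnes at £44.82/tonne → £186137.46
3 August – 31 December 2024: 3,946 tonnes at £29.86/tonne → £117827.56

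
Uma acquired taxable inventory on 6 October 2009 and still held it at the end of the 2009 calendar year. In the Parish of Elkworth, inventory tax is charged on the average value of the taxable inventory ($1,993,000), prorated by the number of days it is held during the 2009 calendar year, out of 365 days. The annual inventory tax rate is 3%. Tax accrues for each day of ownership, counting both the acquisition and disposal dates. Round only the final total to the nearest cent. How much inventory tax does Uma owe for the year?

$14,251.32

Days held (6 October – 31 December 2009): 87 out of 365
Tax = $1,993,000 × 3% × 87/365 = $14,251.3151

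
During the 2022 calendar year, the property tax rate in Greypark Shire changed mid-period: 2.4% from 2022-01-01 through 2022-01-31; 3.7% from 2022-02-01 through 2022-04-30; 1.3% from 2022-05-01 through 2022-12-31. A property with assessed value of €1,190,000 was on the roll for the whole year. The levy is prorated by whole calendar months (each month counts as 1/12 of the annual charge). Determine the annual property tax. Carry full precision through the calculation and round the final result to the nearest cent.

€23,700.83

2022-01-01 to 2022-01-31: 1 month at 2.4% → €1,190,000 × 2.4% × 1/12 = €2,380.0000
2022-02-01 to 2022-04-30: 3 months at 3.7% → €1,190,000 × 3.7% × 3/12 = €11,007.5000
2022-05-01 to 2022-12-31: 8 months at 1.3% → €1,190,000 × 1.3% × 8/12 = €10,313.3333
Total = €23,700.8333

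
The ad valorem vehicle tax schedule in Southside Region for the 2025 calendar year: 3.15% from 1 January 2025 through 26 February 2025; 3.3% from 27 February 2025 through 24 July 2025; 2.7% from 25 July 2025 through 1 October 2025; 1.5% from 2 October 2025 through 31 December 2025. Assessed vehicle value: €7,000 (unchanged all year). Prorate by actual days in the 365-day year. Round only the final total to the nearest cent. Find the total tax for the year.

1 January – 26 February 2025: 57 days at 3.15% → €7,000 × 3.15% × 57/365 = €34.4342
27 February – 24 July 2025: 148 days at 3.3% → €7,000 × 3.3% × 148/365 = €93.6658
25 July – 1 October 2025: 69 days at 2.7% → €7,000 × 2.7% × 69/365 = €35.7288
2 October – 31 December 2025: 91 days at 1.5% → €7,000 × 1.5% × 91/365 = €26.1781
Total = €190.0068

€190.01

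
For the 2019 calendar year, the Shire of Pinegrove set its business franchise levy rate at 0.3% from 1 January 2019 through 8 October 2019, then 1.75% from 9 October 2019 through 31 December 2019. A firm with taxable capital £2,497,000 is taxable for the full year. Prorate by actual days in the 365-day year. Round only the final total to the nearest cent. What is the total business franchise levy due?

1 January – 8 October 2019: 281 days at 0.3% → £2,497,000 × 0.3% × 281/365 = £5,767.0438
9 October – 31 December 2019: 84 days at 1.75% → £2,497,000 × 1.75% × 84/365 = £10,056.4110
Total = £15,823.4548

£15,823.45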